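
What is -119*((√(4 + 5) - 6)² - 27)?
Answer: 2142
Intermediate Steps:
-119*((√(4 + 5) - 6)² - 27) = -119*((√9 - 6)² - 27) = -119*((3 - 6)² - 27) = -119*((-3)² - 27) = -119*(9 - 27) = -119*(-18) = 2142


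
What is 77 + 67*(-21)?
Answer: -1330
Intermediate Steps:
77 + 67*(-21) = 77 - 1407 = -1330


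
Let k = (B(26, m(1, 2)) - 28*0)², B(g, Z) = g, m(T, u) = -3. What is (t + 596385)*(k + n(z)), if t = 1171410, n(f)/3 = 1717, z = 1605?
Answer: 10300941465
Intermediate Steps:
n(f) = 5151 (n(f) = 3*1717 = 5151)
k = 676 (k = (26 - 28*0)² = (26 + 0)² = 26² = 676)
(t + 596385)*(k + n(z)) = (1171410 + 596385)*(676 + 5151) = 1767795*5827 = 10300941465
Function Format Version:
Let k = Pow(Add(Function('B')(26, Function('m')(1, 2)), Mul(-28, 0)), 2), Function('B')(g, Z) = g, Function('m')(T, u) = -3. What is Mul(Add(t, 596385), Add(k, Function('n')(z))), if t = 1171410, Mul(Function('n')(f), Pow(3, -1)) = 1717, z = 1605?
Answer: 10300941465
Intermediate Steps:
Function('n')(f) = 5151 (Function('n')(f) = Mul(3, 1717) = 5151)
k = 676 (k = Pow(Add(26, Mul(-28, 0)), 2) = Pow(Add(26, 0), 2) = Pow(26, 2) = 676)
Mul(Add(t, 596385), Add(k, Function('n')(z))) = Mul(Add(1171410, 596385), Add(676, 5151)) = Mul(1767795, 5827) = 10300941465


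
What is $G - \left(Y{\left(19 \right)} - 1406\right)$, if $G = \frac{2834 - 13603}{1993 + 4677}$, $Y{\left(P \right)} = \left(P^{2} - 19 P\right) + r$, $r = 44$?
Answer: $\frac{9073771}{6670} \approx 1360.4$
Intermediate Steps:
$Y{\left(P \right)} = 44 + P^{2} - 19 P$ ($Y{\left(P \right)} = \left(P^{2} - 19 P\right) + 44 = 44 + P^{2} - 19 P$)
$G = - \frac{10769}{6670} \approx -1.6145$
$G - \left(Y{\left(19 \right)} - 1406\right) = - \frac{10769}{6670} - \left(\left(44 + 19^{2} - 361\right) - 1406\right) = - \frac{10769}{6670} - \left(\left(44 + 361 - 361\right) - 1406\right) = - \frac{10769}{6670} - \left(44 - 1406\right) = - \frac{10769}{6670} - -1362 = - \frac{10769}{6670} + 1362 = \frac{9073771}{6670}$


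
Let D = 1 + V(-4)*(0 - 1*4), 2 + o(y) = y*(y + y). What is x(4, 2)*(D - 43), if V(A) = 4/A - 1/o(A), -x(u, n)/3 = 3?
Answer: 1704/5 ≈ 340.80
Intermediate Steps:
o(y) = -2 + 2*y**2 (o(y) = -2 + y*(y + y) = -2 + y*(2*y) = -2 + 2*y**2)
x(u, n) = -9 (x(u, n) = -3*3 = -9)
V(A) = -1/(-2 + 2*A**2) + 4/A (V(A) = 4/A - 1/(-2 + 2*A**2) = -1/(-2 + 2*A**2) + 4/A)
D = 77/15 (D = 1 + ((1/2)*(-8 - 1*(-4) + 8*(-4)**2)/(-4*(-1 + (-4)**2)))*(0 - 1*4) = 1 + ((1/2)*(-1/4)*(-8 + 4 + 8*16)/(-1 + 16))*(0 - 4) = 1 + ((1/2)*(-1/4)*(-8 + 4 + 128)/15)*(-4) = 1 + ((1/2)*(-1/4)*(1/15)*124)*(-4) = 1 - 31/30*(-4) = 1 + 62/15 = 77/15 ≈ 5.1333)
x(4, 2)*(D - 43) = -9*(77/15 - 43) = -9*(-568/15) = 1704/5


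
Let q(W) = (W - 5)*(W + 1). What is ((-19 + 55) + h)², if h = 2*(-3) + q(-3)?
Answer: 2116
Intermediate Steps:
q(W) = (1 + W)*(-5 + W) (q(W) = (-5 + W)*(1 + W) = (1 + W)*(-5 + W))
h = 10 (h = 2*(-3) + (-5 + (-3)² - 4*(-3)) = -6 + (-5 + 9 + 12) = -6 + 16 = 10)
((-19 + 55) + h)² = ((-19 + 55) + 10)² = (36 + 10)² = 46² = 2116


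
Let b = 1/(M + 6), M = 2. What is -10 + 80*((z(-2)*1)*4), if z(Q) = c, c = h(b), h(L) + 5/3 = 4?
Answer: 2210/3 ≈ 736.67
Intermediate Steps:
b = ⅛ (b = 1/(2 + 6) = 1/8 = ⅛ ≈ 0.12500)
h(L) = 7/3 (h(L) = -5/3 + 4 = 7/3)
c = 7/3 ≈ 2.3333
z(Q) = 7/3
-10 + 80*((z(-2)*1)*4) = -10 + 80*(((7/3)*1)*4) = -10 + 80*((7/3)*4) = -10 + 80*(28/3) = -10 + 2240/3 = 2210/3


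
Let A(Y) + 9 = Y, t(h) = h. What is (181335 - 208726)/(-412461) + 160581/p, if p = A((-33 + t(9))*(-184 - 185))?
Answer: 1055170286/57921309 ≈ 18.217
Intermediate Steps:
A(Y) = -9 + Y
p = 8847 (p = -9 + (-33 + 9)*(-184 - 185) = -9 - 24*(-369) = -9 + 8856 = 8847)
(181335 - 208726)/(-412461) + 160581/p = (181335 - 208726)/(-412461) + 160581/8847 = -27391*(-1/412461) + 160581*(1/8847) = 3913/58923 + 53527/2949 = 1055170286/57921309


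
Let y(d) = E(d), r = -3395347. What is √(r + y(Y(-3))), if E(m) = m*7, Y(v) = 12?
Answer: I*√3395263 ≈ 1842.6*I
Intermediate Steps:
E(m) = 7*m
y(d) = 7*d
√(r + y(Y(-3))) = √(-3395347 + 7*12) = √(-3395347 + 84) = √(-3395263) = I*√3395263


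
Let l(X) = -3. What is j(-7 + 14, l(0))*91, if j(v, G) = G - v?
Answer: -910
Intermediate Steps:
j(-7 + 14, l(0))*91 = (-3 - (-7 + 14))*91 = (-3 - 1*7)*91 = (-3 - 7)*91 = -10*91 = -910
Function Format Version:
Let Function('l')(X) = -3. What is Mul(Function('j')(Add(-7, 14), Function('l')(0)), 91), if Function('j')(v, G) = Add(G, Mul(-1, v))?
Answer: -910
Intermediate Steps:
Mul(Function('j')(Add(-7, 14), Function('l')(0)), 91) = Mul(Add(-3, Mul(-1, Add(-7, 14))), 91) = Mul(Add(-3, Mul(-1, 7)), 91) = Mul(Add(-3, -7), 91) = Mul(-10, 91) = -910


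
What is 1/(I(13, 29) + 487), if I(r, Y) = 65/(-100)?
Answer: 20/9727 ≈ 0.0020561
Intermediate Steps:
I(r, Y) = -13/20 (I(r, Y) = 65*(-1/100) = -13/20)
1/(I(13, 29) + 487) = 1/(-13/20 + 487) = 1/(9727/20) = 20/9727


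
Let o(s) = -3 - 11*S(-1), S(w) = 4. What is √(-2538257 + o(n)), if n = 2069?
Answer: 8*I*√39661 ≈ 1593.2*I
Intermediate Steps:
o(s) = -47 (o(s) = -3 - 11*4 = -3 - 44 = -47)
√(-2538257 + o(n)) = √(-2538257 - 47) = √(-2538304) = 8*I*√39661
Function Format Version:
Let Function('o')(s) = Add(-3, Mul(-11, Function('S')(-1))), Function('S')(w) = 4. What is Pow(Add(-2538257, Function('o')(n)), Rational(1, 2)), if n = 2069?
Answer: Mul(8, I, Pow(39661, Rational(1, 2))) ≈ Mul(1593.2, I)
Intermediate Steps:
Function('o')(s) = -47 (Function('o')(s) = Add(-3, Mul(-11, 4)) = Add(-3, -44) = -47)
Pow(Add(-2538257, Function('o')(n)), Rational(1, 2)) = Pow(Add(-2538257, -47), Rational(1, 2)) = Pow(-2538304, Rational(1, 2)) = Mul(8, I, Pow(39661, Rational(1, 2)))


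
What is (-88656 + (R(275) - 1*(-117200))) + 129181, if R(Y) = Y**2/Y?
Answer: 158000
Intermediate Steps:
R(Y) = Y
(-88656 + (R(275) - 1*(-117200))) + 129181 = (-88656 + (275 - 1*(-117200))) + 129181 = (-88656 + (275 + 117200)) + 129181 = (-88656 + 117475) + 129181 = 28819 + 129181 = 158000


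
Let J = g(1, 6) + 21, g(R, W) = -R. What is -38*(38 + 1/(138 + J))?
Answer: -114095/79 ≈ -1444.2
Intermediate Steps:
J = 20 (J = -1*1 + 21 = -1 + 21 = 20)
-38*(38 + 1/(138 + J)) = -38*(38 + 1/(138 + 20)) = -38*(38 + 1/158) = -38*6005/158 = -114095/79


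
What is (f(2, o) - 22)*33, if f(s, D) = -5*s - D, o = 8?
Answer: -1320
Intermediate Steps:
f(s, D) = -D - 5*s
(f(2, o) - 22)*33 = ((-1*8 - 5*2) - 22)*33 = ((-8 - 10) - 22)*33 = (-18 - 22)*33 = -40*33 = -1320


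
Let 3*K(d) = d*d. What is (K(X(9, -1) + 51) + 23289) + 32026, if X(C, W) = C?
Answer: 56515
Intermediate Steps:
K(d) = d²/3 (K(d) = (d*d)/3 = d²/3)
(K(X(9, -1) + 51) + 23289) + 32026 = ((9 + 51)²/3 + 23289) + 32026 = ((⅓)*60² + 23289) + 32026 = ((⅓)*3600 + 23289) + 32026 = (1200 + 23289) + 32026 = 24489 + 32026 = 56515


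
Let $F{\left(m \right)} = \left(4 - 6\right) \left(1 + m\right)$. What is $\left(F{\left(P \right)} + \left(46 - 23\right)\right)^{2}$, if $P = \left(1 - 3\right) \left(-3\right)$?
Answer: $81$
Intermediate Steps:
$P = 6$ ($P = \left(-2\right) \left(-3\right) = 6$)
$F{\left(m \right)} = -2 - 2 m$ ($F{\left(m \right)} = - 2 \left(1 + m\right) = -2 - 2 m$)
$\left(F{\left(P \right)} + \left(46 - 23\right)\right)^{2} = \left(\left(-2 - 12\right) + \left(46 - 23\right)\right)^{2} = \left(-14 + 23\right)^{2} = 9^{2} = 81$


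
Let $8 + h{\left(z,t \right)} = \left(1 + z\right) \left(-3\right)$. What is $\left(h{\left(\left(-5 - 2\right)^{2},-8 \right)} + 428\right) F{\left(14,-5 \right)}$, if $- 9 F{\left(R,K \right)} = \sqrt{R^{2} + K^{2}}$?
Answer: $- 30 \sqrt{221} \approx -445.98$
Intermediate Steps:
$h{\left(z,t \right)} = -11 - 3 z$ ($h{\left(z,t \right)} = -8 + \left(1 + z\right) \left(-3\right) = -8 - \left(3 + 3 z\right) = -11 - 3 z$)
$F{\left(R,K \right)} = - \frac{\sqrt{K^{2} + R^{2}}}{9}$ ($F{\left(R,K \right)} = - \frac{\sqrt{R^{2} + K^{2}}}{9} = - \frac{\sqrt{K^{2} + R^{2}}}{9}$)
$\left(h{\left(\left(-5 - 2\right)^{2},-8 \right)} + 428\right) F{\left(14,-5 \right)} = \left(\left(-11 - 3 \left(-5 - 2\right)^{2}\right) + 428\right) \left(- \frac{\sqrt{\left(-5\right)^{2} + 14^{2}}}{9}\right) = \left(\left(-11 - 3 \left(-7\right)^{2}\right) + 428\right) \left(- \frac{\sqrt{25 + 196}}{9}\right) = \left(\left(-11 - 147\right) + 428\right) \left(- \frac{\sqrt{221}}{9}\right) = \left(-158 + 428\right) \left(- \frac{\sqrt{221}}{9}\right) = 270 \left(- \frac{\sqrt{221}}{9}\right) = - 30 \sqrt{221}$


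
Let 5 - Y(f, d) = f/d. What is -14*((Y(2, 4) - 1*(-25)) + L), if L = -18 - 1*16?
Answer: 63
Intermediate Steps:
Y(f, d) = 5 - f/d
L = -34 (L = -18 - 16 = -34)
-14*((Y(2, 4) - 1*(-25)) + L) = -14*(((5 - 1*2/4) - 1*(-25)) - 34) = -14*(((5 - 1*2*¼) + 25) - 34) = -14*(((5 - ½) + 25) - 34) = -14*((9/2 + 25) - 34) = -14*(59/2 - 34) = -14*(-9/2) = 63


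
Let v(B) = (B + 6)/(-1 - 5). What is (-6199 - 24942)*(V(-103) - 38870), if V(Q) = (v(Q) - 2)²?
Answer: 43351230395/36 ≈ 1.2042e+9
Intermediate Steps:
v(B) = -1 - B/6 (v(B) = (6 + B)/(-6) = (6 + B)*(-⅙) = -1 - B/6)
V(Q) = (-3 - Q/6)² (V(Q) = ((-1 - Q/6) - 2)² = (-3 - Q/6)²)
(-6199 - 24942)*(V(-103) - 38870) = (-6199 - 24942)*((18 - 103)²/36 - 38870) = -31141*((1/36)*(-85)² - 38870) = -31141*((1/36)*7225 - 38870) = -31141*(7225/36 - 38870) = -31141*(-1392095/36) = 43351230395/36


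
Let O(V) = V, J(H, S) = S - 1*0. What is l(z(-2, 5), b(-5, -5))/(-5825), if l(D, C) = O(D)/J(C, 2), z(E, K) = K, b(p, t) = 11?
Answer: -1/2330 ≈ -0.00042918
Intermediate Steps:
J(H, S) = S (J(H, S) = S + 0 = S)
l(D, C) = D/2
l(z(-2, 5), b(-5, -5))/(-5825) = ((½)*5)/(-5825) = (5/2)*(-1/5825) = -1/2330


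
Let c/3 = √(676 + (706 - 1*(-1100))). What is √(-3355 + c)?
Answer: √(-3355 + 3*√2482) ≈ 56.617*I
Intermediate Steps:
c = 3*√2482 (c = 3*√(676 + (706 - 1*(-1100))) = 3*√(676 + (706 + 1100)) = 3*√(676 + 1806) = 3*√2482 ≈ 149.46)
√(-3355 + c) = √(-3355 + 3*√2482)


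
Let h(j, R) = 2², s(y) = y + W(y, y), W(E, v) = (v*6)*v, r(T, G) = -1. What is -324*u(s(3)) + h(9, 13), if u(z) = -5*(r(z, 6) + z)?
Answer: 90724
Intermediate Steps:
W(E, v) = 6*v² (W(E, v) = (6*v)*v = 6*v²)
s(y) = y + 6*y²
u(z) = 5 - 5*z (u(z) = -5*(-1 + z) = 5 - 5*z)
h(j, R) = 4
-324*u(s(3)) + h(9, 13) = -324*(5 - 15*(1 + 6*3)) + 4 = -324*(5 - 15*(1 + 18)) + 4 = -324*(5 - 15*19) + 4 = -324*(5 - 5*57) + 4 = -324*(5 - 285) + 4 = -324*(-280) + 4 = 90720 + 4 = 90724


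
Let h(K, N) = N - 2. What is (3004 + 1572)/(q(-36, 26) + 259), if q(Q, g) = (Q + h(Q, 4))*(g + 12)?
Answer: -4576/1033 ≈ -4.4298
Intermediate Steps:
h(K, N) = -2 + N
q(Q, g) = (2 + Q)*(12 + g) (q(Q, g) = (Q + (-2 + 4))*(g + 12) = (Q + 2)*(12 + g) = (2 + Q)*(12 + g))
(3004 + 1572)/(q(-36, 26) + 259) = (3004 + 1572)/((24 + 2*26 + 12*(-36) - 36*26) + 259) = 4576/((24 + 52 - 432 - 936) + 259) = 4576/(-1292 + 259) = 4576/(-1033) = 4576*(-1/1033) = -4576/1033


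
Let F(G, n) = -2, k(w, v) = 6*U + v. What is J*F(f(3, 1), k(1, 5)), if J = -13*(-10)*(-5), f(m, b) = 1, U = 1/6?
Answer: 1300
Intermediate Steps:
U = 1/6 ≈ 0.16667
J = -650 (J = 130*(-5) = -650)
k(w, v) = 1 + v (k(w, v) = 6*(1/6) + v = 1 + v)
J*F(f(3, 1), k(1, 5)) = -650*(-2) = 1300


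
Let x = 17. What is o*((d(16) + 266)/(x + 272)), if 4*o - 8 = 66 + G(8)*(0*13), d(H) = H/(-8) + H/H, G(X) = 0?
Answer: 9805/578 ≈ 16.964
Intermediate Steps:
d(H) = 1 - H/8 (d(H) = H*(-1/8) + 1 = -H/8 + 1 = 1 - H/8)
o = 37/2 (o = 2 + (66 + 0*(0*13))/4 = 2 + (66 + 0*0)/4 = 2 + (66 + 0)/4 = 2 + (1/4)*66 = 2 + 33/2 = 37/2 ≈ 18.500)
o*((d(16) + 266)/(x + 272)) = 37*(((1 - 1/8*16) + 266)/(17 + 272))/2 = 37*(((1 - 2) + 266)/289)/2 = 37*((-1 + 266)*(1/289))/2 = 37*(265*(1/289))/2 = (37/2)*(265/289) = 9805/578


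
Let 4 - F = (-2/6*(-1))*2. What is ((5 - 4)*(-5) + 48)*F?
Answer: 430/3 ≈ 143.33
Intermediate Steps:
F = 10/3 (F = 4 - -2/6*(-1)*2 = 4 - -2*⅙*(-1)*2 = 4 - (-⅓*(-1))*2 = 4 - 2/3 = 4 - 1*⅔ = 4 - ⅔ = 10/3 ≈ 3.3333)
((5 - 4)*(-5) + 48)*F = ((5 - 4)*(-5) + 48)*(10/3) = (1*(-5) + 48)*(10/3) = (-5 + 48)*(10/3) = 43*(10/3) = 430/3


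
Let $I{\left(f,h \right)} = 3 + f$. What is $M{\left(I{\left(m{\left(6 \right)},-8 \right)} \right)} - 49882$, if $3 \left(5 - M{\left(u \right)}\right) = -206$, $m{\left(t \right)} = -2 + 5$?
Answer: $- \frac{149425}{3} \approx -49808.0$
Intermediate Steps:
$m{\left(t \right)} = 3$
$M{\left(u \right)} = \frac{221}{3}$ ($M{\left(u \right)} = 5 - - \frac{206}{3} = 5 + \frac{206}{3} = \frac{221}{3}$)
$M{\left(I{\left(m{\left(6 \right)},-8 \right)} \right)} - 49882 = \frac{221}{3} - 49882 = - \frac{149425}{3}$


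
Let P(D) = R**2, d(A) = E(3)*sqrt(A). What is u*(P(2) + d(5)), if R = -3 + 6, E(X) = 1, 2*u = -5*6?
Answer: -135 - 15*sqrt(5) ≈ -168.54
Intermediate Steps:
u = -15 (u = (-5*6)/2 = (1/2)*(-30) = -15)
R = 3
d(A) = sqrt(A) (d(A) = 1*sqrt(A) = sqrt(A))
P(D) = 9 (P(D) = 3**2 = 9)
u*(P(2) + d(5)) = -15*(9 + sqrt(5)) = -135 - 15*sqrt(5)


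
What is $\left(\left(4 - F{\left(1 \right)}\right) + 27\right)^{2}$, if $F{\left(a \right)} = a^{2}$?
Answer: $900$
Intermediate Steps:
$\left(\left(4 - F{\left(1 \right)}\right) + 27\right)^{2} = \left(\left(4 - 1^{2}\right) + 27\right)^{2} = \left(\left(4 - 1\right) + 27\right)^{2} = \left(3 + 27\right)^{2} = 30^{2} = 900$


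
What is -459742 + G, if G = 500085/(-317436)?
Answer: -48646387199/105812 ≈ -4.5974e+5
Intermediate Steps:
G = -166695/105812 (G = 500085*(-1/317436) = -166695/105812 ≈ -1.5754)
-459742 + G = -459742 - 166695/105812 = -48646387199/105812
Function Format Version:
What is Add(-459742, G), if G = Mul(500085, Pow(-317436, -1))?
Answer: Rational(-48646387199, 105812) ≈ -4.5974e+5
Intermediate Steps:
G = Rational(-166695, 105812) (G = Mul(500085, Rational(-1, 317436)) = Rational(-166695, 105812) ≈ -1.5754)
Add(-459742, G) = Add(-459742, Rational(-166695, 105812)) = Rational(-48646387199, 105812)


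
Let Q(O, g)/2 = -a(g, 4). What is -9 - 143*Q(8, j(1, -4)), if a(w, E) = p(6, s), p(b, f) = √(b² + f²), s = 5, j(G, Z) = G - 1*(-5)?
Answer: -9 + 286*√61 ≈ 2224.7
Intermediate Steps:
j(G, Z) = 5 + G (j(G, Z) = G + 5 = 5 + G)
a(w, E) = √61 (a(w, E) = √(6² + 5²) = √(36 + 25) = √61)
Q(O, g) = -2*√61 (Q(O, g) = 2*(-√61) = -2*√61)
-9 - 143*Q(8, j(1, -4)) = -9 - (-286)*√61 = -9 + 286*√61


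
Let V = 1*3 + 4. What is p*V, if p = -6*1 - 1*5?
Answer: -77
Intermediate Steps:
V = 7 (V = 3 + 4 = 7)
p = -11 (p = -6 - 5 = -11)
p*V = -11*7 = -77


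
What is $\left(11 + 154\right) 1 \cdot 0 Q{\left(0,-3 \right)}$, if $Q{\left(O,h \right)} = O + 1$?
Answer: $0$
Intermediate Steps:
$Q{\left(O,h \right)} = 1 + O$
$\left(11 + 154\right) 1 \cdot 0 Q{\left(0,-3 \right)} = \left(11 + 154\right) 1 \cdot 0 \left(1 + 0\right) = 165 \cdot 0 \cdot 1 = 165 \cdot 0 = 0$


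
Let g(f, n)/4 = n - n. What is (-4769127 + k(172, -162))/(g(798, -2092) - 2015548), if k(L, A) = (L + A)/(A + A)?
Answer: 772598579/326518776 ≈ 2.3662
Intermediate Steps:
g(f, n) = 0 (g(f, n) = 4*(n - n) = 4*0 = 0)
k(L, A) = (A + L)/(2*A) (k(L, A) = (A + L)/((2*A)) = (A + L)*(1/(2*A)) = (A + L)/(2*A))
(-4769127 + k(172, -162))/(g(798, -2092) - 2015548) = (-4769127 + (½)*(-162 + 172)/(-162))/(0 - 2015548) = (-4769127 + (½)*(-1/162)*10)/(-2015548) = (-4769127 - 5/162)*(-1/2015548) = -772598579/162*(-1/2015548) = 772598579/326518776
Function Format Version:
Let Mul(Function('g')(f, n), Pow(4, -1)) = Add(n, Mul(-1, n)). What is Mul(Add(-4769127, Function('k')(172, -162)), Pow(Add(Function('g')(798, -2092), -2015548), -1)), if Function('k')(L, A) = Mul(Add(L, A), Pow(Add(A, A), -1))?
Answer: Rational(772598579, 326518776) ≈ 2.3662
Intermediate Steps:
Function('g')(f, n) = 0 (Function('g')(f, n) = Mul(4, Add(n, Mul(-1, n))) = Mul(4, 0) = 0)
Function('k')(L, A) = Mul(Rational(1, 2), Pow(A, -1), Add(A, L)) (Function('k')(L, A) = Mul(Add(A, L), Pow(Mul(2, A), -1)) = Mul(Add(A, L), Mul(Rational(1, 2), Pow(A, -1))) = Mul(Rational(1, 2), Pow(A, -1), Add(A, L)))
Mul(Add(-4769127, Function('k')(172, -162)), Pow(Add(Function('g')(798, -2092), -2015548), -1)) = Mul(Add(-4769127, Mul(Rational(1, 2), Pow(-162, -1), Add(-162, 172))), Pow(Add(0, -2015548), -1)) = Mul(Add(-4769127, Mul(Rational(1, 2), Rational(-1, 162), 10)), Pow(-2015548, -1)) = Mul(Add(-4769127, Rational(-5, 162)), Rational(-1, 2015548)) = Mul(Rational(-772598579, 162), Rational(-1, 2015548)) = Rational(772598579, 326518776)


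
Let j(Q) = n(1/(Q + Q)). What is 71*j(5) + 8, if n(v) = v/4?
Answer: 391/40 ≈ 9.7750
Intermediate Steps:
n(v) = v/4 (n(v) = v*(¼) = v/4)
j(Q) = 1/(8*Q) (j(Q) = 1/(4*(Q + Q)) = 1/(4*((2*Q))) = (1/(2*Q))/4 = 1/(8*Q))
71*j(5) + 8 = 71*((⅛)/5) + 8 = 71*((⅛)*(⅕)) + 8 = 71*(1/40) + 8 = 71/40 + 8 = 391/40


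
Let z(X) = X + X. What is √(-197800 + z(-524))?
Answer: 8*I*√3107 ≈ 445.92*I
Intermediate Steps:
z(X) = 2*X
√(-197800 + z(-524)) = √(-197800 + 2*(-524)) = √(-197800 - 1048) = √(-198848) = 8*I*√3107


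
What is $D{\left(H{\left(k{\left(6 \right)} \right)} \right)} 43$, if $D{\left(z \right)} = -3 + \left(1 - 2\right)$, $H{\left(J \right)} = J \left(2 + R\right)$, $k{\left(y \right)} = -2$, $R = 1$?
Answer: $-172$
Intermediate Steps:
$H{\left(J \right)} = 3 J$ ($H{\left(J \right)} = J \left(2 + 1\right) = J 3 = 3 J$)
$D{\left(z \right)} = -4$ ($D{\left(z \right)} = -3 + \left(1 - 2\right) = -3 - 1 = -4$)
$D{\left(H{\left(k{\left(6 \right)} \right)} \right)} 43 = \left(-4\right) 43 = -172$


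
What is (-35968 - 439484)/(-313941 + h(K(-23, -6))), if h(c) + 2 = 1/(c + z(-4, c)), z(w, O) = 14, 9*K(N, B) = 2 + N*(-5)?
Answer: 3209301/2119115 ≈ 1.5145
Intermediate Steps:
K(N, B) = 2/9 - 5*N/9 (K(N, B) = (2 + N*(-5))/9 = (2 - 5*N)/9 = 2/9 - 5*N/9)
h(c) = -2 + 1/(14 + c) (h(c) = -2 + 1/(c + 14) = -2 + 1/(14 + c))
(-35968 - 439484)/(-313941 + h(K(-23, -6))) = (-35968 - 439484)/(-313941 + (-27 - 2*(2/9 - 5/9*(-23)))/(14 + (2/9 - 5/9*(-23)))) = -475452/(-313941 + (-27 - 2*(2/9 + 115/9))/(14 + (2/9 + 115/9))) = -475452/(-313941 + (-27 - 2*13)/(14 + 13)) = -475452/(-313941 + (-27 - 26)/27) = -475452/(-313941 + (1/27)*(-53)) = -475452/(-313941 - 53/27) = -475452/(-8476460/27) = -475452*(-27/8476460) = 3209301/2119115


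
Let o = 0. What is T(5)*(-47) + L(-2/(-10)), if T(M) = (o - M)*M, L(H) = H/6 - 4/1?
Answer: 35131/30 ≈ 1171.0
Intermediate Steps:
L(H) = -4 + H/6 (L(H) = H*(⅙) - 4*1 = H/6 - 4 = -4 + H/6)
T(M) = -M² (T(M) = (0 - M)*M = (-M)*M = -M²)
T(5)*(-47) + L(-2/(-10)) = -1*5²*(-47) + (-4 + (-2/(-10))/6) = -1*25*(-47) + (-4 + (-2*(-⅒))/6) = -25*(-47) + (-4 + (⅙)*(⅕)) = 1175 + (-4 + 1/30) = 1175 - 119/30 = 35131/30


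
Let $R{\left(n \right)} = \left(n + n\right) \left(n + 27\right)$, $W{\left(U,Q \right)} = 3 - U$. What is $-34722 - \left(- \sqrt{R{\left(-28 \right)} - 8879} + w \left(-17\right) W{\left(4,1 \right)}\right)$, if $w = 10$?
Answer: $-34892 + i \sqrt{8823} \approx -34892.0 + 93.931 i$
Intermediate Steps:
$R{\left(n \right)} = 2 n \left(27 + n\right)$
$-34722 - \left(- \sqrt{R{\left(-28 \right)} - 8879} + w \left(-17\right) W{\left(4,1 \right)}\right) = -34722 - \left(- \sqrt{2 \left(-28\right) \left(27 - 28\right) - 8879} + 10 \left(-17\right) \left(3 - 4\right)\right) = -34722 - \left(- \sqrt{2 \left(-28\right) \left(-1\right) - 8879} - 170 \left(3 - 4\right)\right) = -34722 + \left(\sqrt{56 - 8879} - \left(-170\right) \left(-1\right)\right) = -34722 + \left(\sqrt{-8823} - 170\right) = -34722 - \left(170 - i \sqrt{8823}\right) = -34892 + i \sqrt{8823}$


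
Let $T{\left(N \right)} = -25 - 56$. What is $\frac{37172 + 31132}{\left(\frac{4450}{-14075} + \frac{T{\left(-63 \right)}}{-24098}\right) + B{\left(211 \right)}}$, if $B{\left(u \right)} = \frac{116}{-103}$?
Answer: $- \frac{95449302048288}{2010907807} \approx -47466.0$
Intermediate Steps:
$T{\left(N \right)} = -81$
$B{\left(u \right)} = - \frac{116}{103}$ ($B{\left(u \right)} = 116 \left(- \frac{1}{103}\right) = - \frac{116}{103}$)
$\frac{37172 + 31132}{\left(\frac{4450}{-14075} + \frac{T{\left(-63 \right)}}{-24098}\right) + B{\left(211 \right)}} = \frac{37172 + 31132}{\left(\frac{4450}{-14075} - \frac{81}{-24098}\right) - \frac{116}{103}} = \frac{68304}{\left(4450 \left(- \frac{1}{14075}\right) - - \frac{81}{24098}\right) - \frac{116}{103}} = \frac{68304}{\left(- \frac{178}{563} + \frac{81}{24098}\right) - \frac{116}{103}} = \frac{68304}{- \frac{4243841}{13567174} - \frac{116}{103}} = \frac{68304}{- \frac{2010907807}{1397418922}} = 68304 \left(- \frac{1397418922}{2010907807}\right) = - \frac{95449302048288}{2010907807}$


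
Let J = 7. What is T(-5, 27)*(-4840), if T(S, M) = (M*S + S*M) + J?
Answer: 1272920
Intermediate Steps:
T(S, M) = 7 + 2*M*S (T(S, M) = (M*S + S*M) + 7 = (M*S + M*S) + 7 = 2*M*S + 7 = 7 + 2*M*S)
T(-5, 27)*(-4840) = (7 + 2*27*(-5))*(-4840) = (7 - 270)*(-4840) = -263*(-4840) = 1272920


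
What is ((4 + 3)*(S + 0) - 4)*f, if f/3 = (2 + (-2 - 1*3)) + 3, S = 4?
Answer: 0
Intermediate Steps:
f = 0 (f = 3*((2 + (-2 - 1*3)) + 3) = 3*((2 + (-2 - 3)) + 3) = 3*((2 - 5) + 3) = 3*(-3 + 3) = 3*0 = 0)
((4 + 3)*(S + 0) - 4)*f = ((4 + 3)*(4 + 0) - 4)*0 = (7*4 - 4)*0 = (28 - 4)*0 = 24*0 = 0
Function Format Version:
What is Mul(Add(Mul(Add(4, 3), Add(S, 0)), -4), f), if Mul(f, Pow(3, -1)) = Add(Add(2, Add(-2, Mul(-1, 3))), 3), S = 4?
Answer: 0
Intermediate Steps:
f = 0 (f = Mul(3, Add(Add(2, Add(-2, Mul(-1, 3))), 3)) = Mul(3, Add(Add(2, Add(-2, -3)), 3)) = Mul(3, Add(Add(2, -5), 3)) = Mul(3, Add(-3, 3)) = Mul(3, 0) = 0)
Mul(Add(Mul(Add(4, 3), Add(S, 0)), -4), f) = Mul(Add(Mul(Add(4, 3), Add(4, 0)), -4), 0) = Mul(Add(Mul(7, 4), -4), 0) = Mul(Add(28, -4), 0) = Mul(24, 0) = 0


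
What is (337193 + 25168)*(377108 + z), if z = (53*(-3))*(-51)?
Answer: 139587617337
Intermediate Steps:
z = 8109 (z = -159*(-51) = 8109)
(337193 + 25168)*(377108 + z) = (337193 + 25168)*(377108 + 8109) = 362361*385217 = 139587617337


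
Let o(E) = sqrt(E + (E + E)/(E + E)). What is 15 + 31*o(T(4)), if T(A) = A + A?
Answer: 108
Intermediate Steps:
T(A) = 2*A
o(E) = sqrt(1 + E) (o(E) = sqrt(E + (2*E)/((2*E))) = sqrt(E + (2*E)*(1/(2*E))) = sqrt(E + 1) = sqrt(1 + E))
15 + 31*o(T(4)) = 15 + 31*sqrt(1 + 2*4) = 15 + 31*sqrt(1 + 8) = 15 + 31*sqrt(9) = 15 + 31*3 = 15 + 93 = 108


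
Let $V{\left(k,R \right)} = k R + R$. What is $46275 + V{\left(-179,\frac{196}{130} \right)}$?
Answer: $\frac{2990431}{65} \approx 46007.0$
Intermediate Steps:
$V{\left(k,R \right)} = R + R k$ ($V{\left(k,R \right)} = R k + R = R + R k$)
$46275 + V{\left(-179,\frac{196}{130} \right)} = 46275 + \frac{196}{130} \left(1 - 179\right) = 46275 + 196 \cdot \frac{1}{130} \left(-178\right) = 46275 + \frac{98}{65} \left(-178\right) = 46275 - \frac{17444}{65} = \frac{2990431}{65}$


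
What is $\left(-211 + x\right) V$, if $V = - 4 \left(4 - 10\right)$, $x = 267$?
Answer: $1344$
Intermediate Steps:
$V = 24$ ($V = \left(-4\right) \left(-6\right) = 24$)
$\left(-211 + x\right) V = \left(-211 + 267\right) 24 = 56 \cdot 24 = 1344$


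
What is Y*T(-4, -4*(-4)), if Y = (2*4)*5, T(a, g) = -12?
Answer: -480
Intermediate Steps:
Y = 40 (Y = 8*5 = 40)
Y*T(-4, -4*(-4)) = 40*(-12) = -480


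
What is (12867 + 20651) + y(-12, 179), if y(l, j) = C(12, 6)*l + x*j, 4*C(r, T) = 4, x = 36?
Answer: 39950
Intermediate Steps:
C(r, T) = 1 (C(r, T) = (1/4)*4 = 1)
y(l, j) = l + 36*j (y(l, j) = 1*l + 36*j = l + 36*j)
(12867 + 20651) + y(-12, 179) = (12867 + 20651) + (-12 + 36*179) = 33518 + (-12 + 6444) = 33518 + 6432 = 39950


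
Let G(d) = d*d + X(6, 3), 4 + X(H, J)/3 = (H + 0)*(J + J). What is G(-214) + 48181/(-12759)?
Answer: 585487847/12759 ≈ 45888.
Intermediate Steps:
X(H, J) = -12 + 6*H*J (X(H, J) = -12 + 3*((H + 0)*(J + J)) = -12 + 3*(H*(2*J)) = -12 + 3*(2*H*J) = -12 + 6*H*J)
G(d) = 96 + d² (G(d) = d*d + (-12 + 6*6*3) = d² + (-12 + 108) = d² + 96 = 96 + d²)
G(-214) + 48181/(-12759) = (96 + (-214)²) + 48181/(-12759) = (96 + 45796) + 48181*(-1/12759) = 45892 - 48181/12759 = 585487847/12759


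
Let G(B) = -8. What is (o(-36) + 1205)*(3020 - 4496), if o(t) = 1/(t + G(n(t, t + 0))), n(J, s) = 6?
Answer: -19564011/11 ≈ -1.7785e+6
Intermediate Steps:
o(t) = 1/(-8 + t) (o(t) = 1/(t - 8) = 1/(-8 + t))
(o(-36) + 1205)*(3020 - 4496) = (1/(-8 - 36) + 1205)*(3020 - 4496) = (1/(-44) + 1205)*(-1476) = (-1/44 + 1205)*(-1476) = (53019/44)*(-1476) = -19564011/11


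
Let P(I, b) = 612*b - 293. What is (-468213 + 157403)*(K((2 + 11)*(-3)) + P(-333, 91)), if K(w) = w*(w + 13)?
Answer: -17533724530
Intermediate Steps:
P(I, b) = -293 + 612*b
K(w) = w*(13 + w)
(-468213 + 157403)*(K((2 + 11)*(-3)) + P(-333, 91)) = (-468213 + 157403)*(((2 + 11)*(-3))*(13 + (2 + 11)*(-3)) + (-293 + 612*91)) = -310810*((13*(-3))*(13 + 13*(-3)) + (-293 + 55692)) = -310810*(-39*(13 - 39) + 55399) = -310810*(-39*(-26) + 55399) = -310810*(1014 + 55399) = -310810*56413 = -17533724530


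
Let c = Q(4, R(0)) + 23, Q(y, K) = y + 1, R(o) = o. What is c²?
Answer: 784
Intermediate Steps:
Q(y, K) = 1 + y
c = 28 (c = (1 + 4) + 23 = 5 + 23 = 28)
c² = 28² = 784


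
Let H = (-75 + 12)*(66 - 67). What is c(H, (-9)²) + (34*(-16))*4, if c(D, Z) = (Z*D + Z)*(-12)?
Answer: -64384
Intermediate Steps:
H = 63 (H = -63*(-1) = 63)
c(D, Z) = -12*Z - 12*D*Z (c(D, Z) = (D*Z + Z)*(-12) = (Z + D*Z)*(-12) = -12*Z - 12*D*Z)
c(H, (-9)²) + (34*(-16))*4 = -12*(-9)²*(1 + 63) + (34*(-16))*4 = -12*81*64 - 544*4 = -62208 - 2176 = -64384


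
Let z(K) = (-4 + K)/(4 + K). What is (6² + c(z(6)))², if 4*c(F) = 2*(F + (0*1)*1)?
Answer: 130321/100 ≈ 1303.2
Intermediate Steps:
z(K) = (-4 + K)/(4 + K)
c(F) = F/2 (c(F) = (2*(F + (0*1)*1))/4 = (2*(F + 0*1))/4 = (2*(F + 0))/4 = (2*F)/4 = F/2)
(6² + c(z(6)))² = (6² + ((-4 + 6)/(4 + 6))/2)² = (36 + (2/10)/2)² = (36 + ((⅒)*2)/2)² = (36 + (½)*(⅕))² = (36 + ⅒)² = (361/10)² = 130321/100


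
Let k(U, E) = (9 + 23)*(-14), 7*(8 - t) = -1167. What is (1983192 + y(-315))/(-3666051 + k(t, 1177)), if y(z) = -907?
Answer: -1982285/3666499 ≈ -0.54065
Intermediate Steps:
t = 1223/7 (t = 8 - ⅐*(-1167) = 8 + 1167/7 = 1223/7 ≈ 174.71)
k(U, E) = -448 (k(U, E) = 32*(-14) = -448)
(1983192 + y(-315))/(-3666051 + k(t, 1177)) = (1983192 - 907)/(-3666051 - 448) = 1982285/(-3666499) = 1982285*(-1/3666499) = -1982285/3666499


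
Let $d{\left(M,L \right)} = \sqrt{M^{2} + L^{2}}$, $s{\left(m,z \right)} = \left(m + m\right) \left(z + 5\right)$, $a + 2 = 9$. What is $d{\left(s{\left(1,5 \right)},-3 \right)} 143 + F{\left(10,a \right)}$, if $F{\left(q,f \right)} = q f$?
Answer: $70 + 143 \sqrt{409} \approx 2962.0$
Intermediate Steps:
$a = 7$ ($a = -2 + 9 = 7$)
$s{\left(m,z \right)} = 2 m \left(5 + z\right)$
$F{\left(q,f \right)} = f q$
$d{\left(M,L \right)} = \sqrt{L^{2} + M^{2}}$
$d{\left(s{\left(1,5 \right)},-3 \right)} 143 + F{\left(10,a \right)} = \sqrt{\left(-3\right)^{2} + \left(2 \cdot 1 \left(5 + 5\right)\right)^{2}} \cdot 143 + 7 \cdot 10 = \sqrt{9 + \left(2 \cdot 1 \cdot 10\right)^{2}} \cdot 143 + 70 = \sqrt{9 + 20^{2}} \cdot 143 + 70 = \sqrt{9 + 400} \cdot 143 + 70 = \sqrt{409} \cdot 143 + 70 = 143 \sqrt{409} + 70 = 70 + 143 \sqrt{409}$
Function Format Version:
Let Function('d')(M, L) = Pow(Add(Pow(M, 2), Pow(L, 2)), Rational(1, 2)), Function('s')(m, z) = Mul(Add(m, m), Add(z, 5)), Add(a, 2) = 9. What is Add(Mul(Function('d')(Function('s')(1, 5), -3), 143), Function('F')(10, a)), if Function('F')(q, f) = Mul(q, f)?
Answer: Add(70, Mul(143, Pow(409, Rational(1, 2)))) ≈ 2962.0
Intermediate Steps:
a = 7 (a = Add(-2, 9) = 7)
Function('s')(m, z) = Mul(2, m, Add(5, z)) (Function('s')(m, z) = Mul(Mul(2, m), Add(5, z)) = Mul(2, m, Add(5, z)))
Function('F')(q, f) = Mul(f, q)
Function('d')(M, L) = Pow(Add(Pow(L, 2), Pow(M, 2)), Rational(1, 2))
Add(Mul(Function('d')(Function('s')(1, 5), -3), 143), Function('F')(10, a)) = Add(Mul(Pow(Add(Pow(-3, 2), Pow(Mul(2, 1, Add(5, 5)), 2)), Rational(1, 2)), 143), Mul(7, 10)) = Add(Mul(Pow(Add(9, Pow(Mul(2, 1, 10), 2)), Rational(1, 2)), 143), 70) = Add(Mul(Pow(Add(9, Pow(20, 2)), Rational(1, 2)), 143), 70) = Add(Mul(Pow(Add(9, 400), Rational(1, 2)), 143), 70) = Add(Mul(Pow(409, Rational(1, 2)), 143), 70) = Add(Mul(143, Pow(409, Rational(1, 2))), 70) = Add(70, Mul(143, Pow(409, Rational(1, 2))))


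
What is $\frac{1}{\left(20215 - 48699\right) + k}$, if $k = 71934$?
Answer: $\frac{1}{43450} \approx 2.3015 \cdot 10^{-5}$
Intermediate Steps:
$\frac{1}{\left(20215 - 48699\right) + k} = \frac{1}{\left(20215 - 48699\right) + 71934} = \frac{1}{-28484 + 71934} = \frac{1}{43450}$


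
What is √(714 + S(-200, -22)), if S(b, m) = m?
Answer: 2*√173 ≈ 26.306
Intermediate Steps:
√(714 + S(-200, -22)) = √(714 - 22) = √692 = 2*√173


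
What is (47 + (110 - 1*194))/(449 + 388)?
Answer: -37/837 ≈ -0.044205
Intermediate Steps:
(47 + (110 - 1*194))/(449 + 388) = (47 + (110 - 194))/837 = (47 - 84)*(1/837) = -37*1/837 = -37/837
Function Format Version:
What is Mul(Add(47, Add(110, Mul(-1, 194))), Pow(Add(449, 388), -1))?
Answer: Rational(-37, 837) ≈ -0.044205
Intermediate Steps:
Mul(Add(47, Add(110, Mul(-1, 194))), Pow(Add(449, 388), -1)) = Mul(Add(47, Add(110, -194)), Pow(837, -1)) = Mul(Add(47, -84), Rational(1, 837)) = Mul(-37, Rational(1, 837)) = Rational(-37, 837)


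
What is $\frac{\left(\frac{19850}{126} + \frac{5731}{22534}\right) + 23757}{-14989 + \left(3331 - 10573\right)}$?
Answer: $- \frac{33950445997}{31560061302} \approx -1.0757$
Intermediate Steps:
$\frac{\left(\frac{19850}{126} + \frac{5731}{22534}\right) + 23757}{-14989 + \left(3331 - 10573\right)} = \frac{\left(19850 \cdot \frac{1}{126} + 5731 \cdot \frac{1}{22534}\right) + 23757}{-14989 - 7242} = \frac{\left(\frac{9925}{63} + \frac{5731}{22534}\right) + 23757}{-22231} = \left(\frac{224011003}{1419642} + 23757\right) \left(- \frac{1}{22231}\right) = \frac{33950445997}{1419642} \left(- \frac{1}{22231}\right) = - \frac{33950445997}{31560061302}$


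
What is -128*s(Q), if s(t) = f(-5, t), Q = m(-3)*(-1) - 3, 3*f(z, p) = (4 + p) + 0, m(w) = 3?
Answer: 256/3 ≈ 85.333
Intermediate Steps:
f(z, p) = 4/3 + p/3 (f(z, p) = ((4 + p) + 0)/3 = (4 + p)/3 = 4/3 + p/3)
Q = -6 (Q = 3*(-1) - 3 = -3 - 3 = -6)
s(t) = 4/3 + t/3
-128*s(Q) = -128*(4/3 + (1/3)*(-6)) = -128*(4/3 - 2) = -128*(-2/3) = 256/3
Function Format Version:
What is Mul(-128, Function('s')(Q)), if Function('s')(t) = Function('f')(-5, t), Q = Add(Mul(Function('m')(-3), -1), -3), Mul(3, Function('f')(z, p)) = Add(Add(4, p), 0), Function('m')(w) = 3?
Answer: Rational(256, 3) ≈ 85.333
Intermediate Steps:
Function('f')(z, p) = Add(Rational(4, 3), Mul(Rational(1, 3), p)) (Function('f')(z, p) = Mul(Rational(1, 3), Add(Add(4, p), 0)) = Mul(Rational(1, 3), Add(4, p)) = Add(Rational(4, 3), Mul(Rational(1, 3), p)))
Q = -6 (Q = Add(Mul(3, -1), -3) = Add(-3, -3) = -6)
Function('s')(t) = Add(Rational(4, 3), Mul(Rational(1, 3), t))
Mul(-128, Function('s')(Q)) = Mul(-128, Add(Rational(4, 3), Mul(Rational(1, 3), -6))) = Mul(-128, Add(Rational(4, 3), -2)) = Mul(-128, Rational(-2, 3)) = Rational(256, 3)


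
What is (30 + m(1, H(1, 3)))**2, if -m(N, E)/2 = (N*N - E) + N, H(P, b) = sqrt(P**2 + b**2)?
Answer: 716 + 104*sqrt(10) ≈ 1044.9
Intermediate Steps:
m(N, E) = -2*N - 2*N**2 + 2*E (m(N, E) = -2*((N*N - E) + N) = -2*((N**2 - E) + N) = -2*(N + N**2 - E) = -2*N - 2*N**2 + 2*E)
(30 + m(1, H(1, 3)))**2 = (30 + (-2*1 - 2*1**2 + 2*sqrt(1**2 + 3**2)))**2 = (30 + (-2 - 2*1 + 2*sqrt(1 + 9)))**2 = (30 + (-2 - 2 + 2*sqrt(10)))**2 = (30 + (-4 + 2*sqrt(10)))**2 = (26 + 2*sqrt(10))**2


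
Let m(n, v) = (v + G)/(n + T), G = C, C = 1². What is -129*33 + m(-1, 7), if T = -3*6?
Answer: -80891/19 ≈ -4257.4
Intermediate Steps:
T = -18
C = 1
G = 1
m(n, v) = (1 + v)/(-18 + n) (m(n, v) = (v + 1)/(n - 18) = (1 + v)/(-18 + n))
-129*33 + m(-1, 7) = -129*33 + (1 + 7)/(-18 - 1) = -4257 + 8/(-19) = -4257 - 1/19*8 = -4257 - 8/19 = -80891/19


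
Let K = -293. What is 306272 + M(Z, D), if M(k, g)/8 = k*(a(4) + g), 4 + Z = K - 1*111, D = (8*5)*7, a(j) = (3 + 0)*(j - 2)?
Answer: -627232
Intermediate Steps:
a(j) = -6 + 3*j (a(j) = 3*(-2 + j) = -6 + 3*j)
D = 280 (D = 40*7 = 280)
Z = -408 (Z = -4 + (-293 - 1*111) = -4 + (-293 - 111) = -4 - 404 = -408)
M(k, g) = 8*k*(6 + g) (M(k, g) = 8*(k*((-6 + 3*4) + g)) = 8*(k*((-6 + 12) + g)) = 8*(k*(6 + g)) = 8*k*(6 + g))
306272 + M(Z, D) = 306272 + 8*(-408)*(6 + 280) = 306272 + 8*(-408)*286 = 306272 - 933504 = -627232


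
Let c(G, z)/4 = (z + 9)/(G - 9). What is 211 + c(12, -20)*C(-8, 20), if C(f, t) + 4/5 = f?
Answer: 5101/15 ≈ 340.07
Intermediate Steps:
C(f, t) = -⅘ + f
c(G, z) = 4*(9 + z)/(-9 + G) (c(G, z) = 4*((z + 9)/(G - 9)) = 4*((9 + z)/(-9 + G)) = 4*(9 + z)/(-9 + G))
211 + c(12, -20)*C(-8, 20) = 211 + (4*(9 - 20)/(-9 + 12))*(-⅘ - 8) = 211 + (4*(-11)/3)*(-44/5) = 211 + (4*(⅓)*(-11))*(-44/5) = 211 - 44/3*(-44/5) = 211 + 1936/15 = 5101/15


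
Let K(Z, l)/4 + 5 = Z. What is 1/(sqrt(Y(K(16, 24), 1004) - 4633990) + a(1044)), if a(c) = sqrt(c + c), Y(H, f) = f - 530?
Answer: 1/(2*(3*sqrt(58) + I*sqrt(1158379))) ≈ 9.8573e-6 - 0.00046435*I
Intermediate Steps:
K(Z, l) = -20 + 4*Z
Y(H, f) = -530 + f
a(c) = sqrt(2)*sqrt(c) (a(c) = sqrt(2*c) = sqrt(2)*sqrt(c))
1/(sqrt(Y(K(16, 24), 1004) - 4633990) + a(1044)) = 1/(sqrt((-530 + 1004) - 4633990) + sqrt(2)*sqrt(1044)) = 1/(sqrt(474 - 4633990) + sqrt(2)*(6*sqrt(29))) = 1/(sqrt(-4633516) + 6*sqrt(58)) = 1/(2*I*sqrt(1158379) + 6*sqrt(58)) = 1/(6*sqrt(58) + 2*I*sqrt(1158379))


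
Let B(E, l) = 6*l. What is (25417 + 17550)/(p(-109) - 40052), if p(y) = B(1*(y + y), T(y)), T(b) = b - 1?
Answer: -42967/40712 ≈ -1.0554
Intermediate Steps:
T(b) = -1 + b
p(y) = -6 + 6*y (p(y) = 6*(-1 + y) = -6 + 6*y)
(25417 + 17550)/(p(-109) - 40052) = (25417 + 17550)/((-6 + 6*(-109)) - 40052) = 42967/((-6 - 654) - 40052) = 42967/(-660 - 40052) = 42967/(-40712) = 42967*(-1/40712) = -42967/40712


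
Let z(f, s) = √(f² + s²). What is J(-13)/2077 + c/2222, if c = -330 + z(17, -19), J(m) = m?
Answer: -32468/209777 + 5*√26/2222 ≈ -0.14330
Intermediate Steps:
c = -330 + 5*√26 (c = -330 + √(17² + (-19)²) = -330 + √(289 + 361) = -330 + √650 = -330 + 5*√26 ≈ -304.50)
J(-13)/2077 + c/2222 = -13/2077 + (-330 + 5*√26)/2222 = -13*1/2077 + (-330 + 5*√26)*(1/2222) = -13/2077 + (-15/101 + 5*√26/2222) = -32468/209777 + 5*√26/2222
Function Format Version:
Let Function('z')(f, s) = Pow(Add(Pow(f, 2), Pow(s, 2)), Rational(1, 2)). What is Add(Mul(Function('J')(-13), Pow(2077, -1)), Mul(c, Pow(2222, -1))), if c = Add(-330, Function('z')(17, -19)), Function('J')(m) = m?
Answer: Add(Rational(-32468, 209777), Mul(Rational(5, 2222), Pow(26, Rational(1, 2)))) ≈ -0.14330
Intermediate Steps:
c = Add(-330, Mul(5, Pow(26, Rational(1, 2)))) (c = Add(-330, Pow(Add(Pow(17, 2), Pow(-19, 2)), Rational(1, 2))) = Add(-330, Pow(Add(289, 361), Rational(1, 2))) = Add(-330, Pow(650, Rational(1, 2))) = Add(-330, Mul(5, Pow(26, Rational(1, 2)))) ≈ -304.50)
Add(Mul(Function('J')(-13), Pow(2077, -1)), Mul(c, Pow(2222, -1))) = Add(Mul(-13, Pow(2077, -1)), Mul(Add(-330, Mul(5, Pow(26, Rational(1, 2)))), Pow(2222, -1))) = Add(Mul(-13, Rational(1, 2077)), Mul(Add(-330, Mul(5, Pow(26, Rational(1, 2)))), Rational(1, 2222))) = Add(Rational(-13, 2077), Add(Rational(-15, 101), Mul(Rational(5, 2222), Pow(26, Rational(1, 2))))) = Add(Rational(-32468, 209777), Mul(Rational(5, 2222), Pow(26, Rational(1, 2))))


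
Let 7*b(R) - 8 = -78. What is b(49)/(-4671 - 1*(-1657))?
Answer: 5/1507 ≈ 0.0033179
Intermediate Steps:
b(R) = -10 (b(R) = 8/7 + (1/7)*(-78) = 8/7 - 78/7 = -10)
b(49)/(-4671 - 1*(-1657)) = -10/(-4671 - 1*(-1657)) = -10/(-4671 + 1657) = -10/(-3014) = -10*(-1/3014) = 5/1507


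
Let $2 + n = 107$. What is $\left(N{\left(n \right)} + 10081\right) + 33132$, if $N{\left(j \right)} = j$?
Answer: $43318$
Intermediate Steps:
$n = 105$ ($n = -2 + 107 = 105$)
$\left(N{\left(n \right)} + 10081\right) + 33132 = \left(105 + 10081\right) + 33132 = 10186 + 33132 = 43318$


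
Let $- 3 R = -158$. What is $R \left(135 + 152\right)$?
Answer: $\frac{45346}{3} \approx 15115.0$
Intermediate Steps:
$R = \frac{158}{3}$ ($R = \left(- \frac{1}{3}\right) \left(-158\right) = \frac{158}{3} \approx 52.667$)
$R \left(135 + 152\right) = \frac{158 \left(135 + 152\right)}{3} = \frac{158}{3} \cdot 287 = \frac{45346}{3}$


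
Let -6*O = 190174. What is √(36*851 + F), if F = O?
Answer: 17*I*√33/3 ≈ 32.552*I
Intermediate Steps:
O = -95087/3 (O = -⅙*190174 = -95087/3 ≈ -31696.)
F = -95087/3 ≈ -31696.
√(36*851 + F) = √(36*851 - 95087/3) = √(30636 - 95087/3) = √(-3179/3) = 17*I*√33/3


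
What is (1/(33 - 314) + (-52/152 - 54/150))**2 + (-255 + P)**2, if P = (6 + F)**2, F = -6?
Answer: 4633866705956629/71262302500 ≈ 65026.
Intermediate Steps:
P = 0 (P = (6 - 6)**2 = 0**2 = 0)
(1/(33 - 314) + (-52/152 - 54/150))**2 + (-255 + P)**2 = (1/(33 - 314) + (-52/152 - 54/150))**2 + (-255 + 0)**2 = (1/(-281) + (-52*1/152 - 54*1/150))**2 + (-255)**2 = (-1/281 + (-13/38 - 9/25))**2 + 65025 = (-1/281 - 667/950)**2 + 65025 = (-188377/266950)**2 + 65025 = 35485894129/71262302500 + 65025 = 4633866705956629/71262302500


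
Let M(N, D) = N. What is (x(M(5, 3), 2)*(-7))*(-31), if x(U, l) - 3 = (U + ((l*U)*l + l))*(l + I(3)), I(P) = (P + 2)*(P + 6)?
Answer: 276024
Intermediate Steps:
I(P) = (2 + P)*(6 + P)
x(U, l) = 3 + (45 + l)*(U + l + U*l**2) (x(U, l) = 3 + (U + ((l*U)*l + l))*(l + (12 + 3**2 + 8*3)) = 3 + (U + ((U*l)*l + l))*(l + (12 + 9 + 24)) = 3 + (U + (U*l**2 + l))*(l + 45) = 3 + (U + (l + U*l**2))*(45 + l) = 3 + (U + l + U*l**2)*(45 + l) = 3 + (45 + l)*(U + l + U*l**2))
(x(M(5, 3), 2)*(-7))*(-31) = ((3 + 2**2 + 45*5 + 45*2 + 5*2 + 5*2**3 + 45*5*2**2)*(-7))*(-31) = ((3 + 4 + 225 + 90 + 10 + 5*8 + 45*5*4)*(-7))*(-31) = ((3 + 4 + 225 + 90 + 10 + 40 + 900)*(-7))*(-31) = (1272*(-7))*(-31) = -8904*(-31) = 276024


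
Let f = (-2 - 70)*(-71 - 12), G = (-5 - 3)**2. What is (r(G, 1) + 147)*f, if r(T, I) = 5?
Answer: 908352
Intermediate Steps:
G = 64 (G = (-8)**2 = 64)
f = 5976 (f = -72*(-83) = 5976)
(r(G, 1) + 147)*f = (5 + 147)*5976 = 152*5976 = 908352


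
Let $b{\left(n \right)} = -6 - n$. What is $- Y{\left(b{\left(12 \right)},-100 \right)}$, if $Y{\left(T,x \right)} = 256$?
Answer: $-256$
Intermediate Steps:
$- Y{\left(b{\left(12 \right)},-100 \right)} = \left(-1\right) 256 = -256$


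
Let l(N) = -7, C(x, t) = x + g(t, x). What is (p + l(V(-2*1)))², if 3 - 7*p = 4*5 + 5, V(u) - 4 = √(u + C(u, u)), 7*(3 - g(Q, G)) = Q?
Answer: 5041/49 ≈ 102.88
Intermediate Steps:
g(Q, G) = 3 - Q/7
C(x, t) = 3 + x - t/7 (C(x, t) = x + (3 - t/7) = 3 + x - t/7)
V(u) = 4 + √(3 + 13*u/7) (V(u) = 4 + √(u + (3 + u - u/7)) = 4 + √(u + (3 + 6*u/7)) = 4 + √(3 + 13*u/7))
p = -22/7 (p = 3/7 - (4*5 + 5)/7 = 3/7 - (20 + 5)/7 = 3/7 - ⅐*25 = 3/7 - 25/7 = -22/7 ≈ -3.1429)
(p + l(V(-2*1)))² = (-22/7 - 7)² = (-71/7)² = 5041/49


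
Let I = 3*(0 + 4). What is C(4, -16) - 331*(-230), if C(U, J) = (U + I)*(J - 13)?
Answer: 75666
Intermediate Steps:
I = 12 (I = 3*4 = 12)
C(U, J) = (-13 + J)*(12 + U) (C(U, J) = (U + 12)*(J - 13) = (12 + U)*(-13 + J) = (-13 + J)*(12 + U))
C(4, -16) - 331*(-230) = (-156 - 13*4 + 12*(-16) - 16*4) - 331*(-230) = (-156 - 52 - 192 - 64) + 76130 = -464 + 76130 = 75666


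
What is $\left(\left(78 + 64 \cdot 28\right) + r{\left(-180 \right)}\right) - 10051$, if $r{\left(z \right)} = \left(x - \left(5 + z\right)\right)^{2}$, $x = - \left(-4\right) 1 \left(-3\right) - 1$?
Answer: $18063$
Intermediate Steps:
$x = -13$ ($x = - \left(-4\right) \left(-3\right) - 1 = \left(-1\right) 12 - 1 = -12 - 1 = -13$)
$r{\left(z \right)} = \left(-18 - z\right)^{2}$ ($r{\left(z \right)} = \left(-13 - \left(5 + z\right)\right)^{2} = \left(-18 - z\right)^{2}$)
$\left(\left(78 + 64 \cdot 28\right) + r{\left(-180 \right)}\right) - 10051 = \left(\left(78 + 64 \cdot 28\right) + \left(18 - 180\right)^{2}\right) - 10051 = \left(\left(78 + 1792\right) + \left(-162\right)^{2}\right) - 10051 = \left(1870 + 26244\right) - 10051 = 28114 - 10051 = 18063$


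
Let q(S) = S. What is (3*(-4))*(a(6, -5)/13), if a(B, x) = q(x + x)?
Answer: 120/13 ≈ 9.2308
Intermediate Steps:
a(B, x) = 2*x (a(B, x) = x + x = 2*x)
(3*(-4))*(a(6, -5)/13) = (3*(-4))*((2*(-5))/13) = -(-120)/13 = -12*(-10/13) = 120/13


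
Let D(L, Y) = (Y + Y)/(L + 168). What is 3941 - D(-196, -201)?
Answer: 54973/14 ≈ 3926.6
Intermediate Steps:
D(L, Y) = 2*Y/(168 + L) (D(L, Y) = (2*Y)/(168 + L) = 2*Y/(168 + L))
3941 - D(-196, -201) = 3941 - 2*(-201)/(168 - 196) = 3941 - 2*(-201)/(-28) = 3941 - 2*(-201)*(-1)/28 = 3941 - 1*201/14 = 3941 - 201/14 = 54973/14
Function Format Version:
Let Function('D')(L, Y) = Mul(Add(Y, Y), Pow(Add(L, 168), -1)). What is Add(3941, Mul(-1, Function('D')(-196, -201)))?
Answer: Rational(54973, 14) ≈ 3926.6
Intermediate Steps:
Function('D')(L, Y) = Mul(2, Y, Pow(Add(168, L), -1)) (Function('D')(L, Y) = Mul(Mul(2, Y), Pow(Add(168, L), -1)) = Mul(2, Y, Pow(Add(168, L), -1)))
Add(3941, Mul(-1, Function('D')(-196, -201))) = Add(3941, Mul(-1, Mul(2, -201, Pow(Add(168, -196), -1)))) = Add(3941, Mul(-1, Mul(2, -201, Pow(-28, -1)))) = Add(3941, Mul(-1, Mul(2, -201, Rational(-1, 28)))) = Add(3941, Mul(-1, Rational(201, 14))) = Add(3941, Rational(-201, 14)) = Rational(54973, 14)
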